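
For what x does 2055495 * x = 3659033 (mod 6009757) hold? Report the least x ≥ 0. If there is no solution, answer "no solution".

no solution

gcd(2055495, 6009757):
6009757 = 2·2055495 + 1898767
2055495 = 1·1898767 + 156728
1898767 = 12·156728 + 18031
156728 = 8·18031 + 12480
18031 = 1·12480 + 5551
12480 = 2·5551 + 1378
5551 = 4·1378 + 39
1378 = 35·39 + 13
39 = 3·13 + 0
gcd = 13, but 13 ∤ 3659033, so the congruence has no solution.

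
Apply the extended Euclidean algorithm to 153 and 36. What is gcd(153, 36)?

9

Euclidean algorithm:
153 = 4×36 + 9
36 = 4×9 + 0
gcd(153, 36) = 9.
Express as a combination:
9 = 153 − 4·36
So 9 = (1)·153 + (-4)·36.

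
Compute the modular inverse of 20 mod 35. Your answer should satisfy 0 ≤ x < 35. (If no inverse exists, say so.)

Euclidean algorithm on 35, 20:
35 = 1×20 + 15
20 = 1×15 + 5
15 = 3×5 + 0
Since gcd = 5 > 1, 20 is not a unit mod 35.

no inverse exists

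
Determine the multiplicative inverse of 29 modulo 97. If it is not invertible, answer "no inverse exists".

Run Euclid on (97, 29):
97 = 3*29 + 10
29 = 2*10 + 9
10 = 1*9 + 1
9 = 9*1 + 0
gcd = 1, so the inverse exists. Back-substitute:
1 = 10 − 9
1 = −29 + 3·10
1 = 3·97 − 10·29
Thus 29·(-10) ≡ 1 (mod 97); reducing, -10 mod 97 = 87.

87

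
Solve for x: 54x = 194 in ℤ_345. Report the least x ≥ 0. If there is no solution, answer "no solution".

no solution

gcd(54, 345):
345 = 6×54 + 21
54 = 2×21 + 12
21 = 1×12 + 9
12 = 1×9 + 3
9 = 3×3 + 0
gcd = 3, but 3 ∤ 194, so the congruence has no solution.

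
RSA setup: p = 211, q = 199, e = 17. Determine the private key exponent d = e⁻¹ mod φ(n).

22013

φ(n) = (p−1)(q−1) = 210·198 = 41580.
Need d with 17·d ≡ 1 (mod 41580). Apply the extended Euclidean algorithm:
41580 = 2445×17 + 15
17 = 1×15 + 2
15 = 7×2 + 1
2 = 2×1 + 0
Back-substitute:
1 = 15 − 7·2
1 = −7·17 + 8·15
1 = 8·41580 − 19567·17
So 17·(-19567) ≡ 1 (mod 41580), hence d ≡ -19567 ≡ 22013 (mod 41580).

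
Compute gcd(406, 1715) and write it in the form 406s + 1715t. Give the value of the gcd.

7

Apply Euclid's algorithm to 1715 and 406:
1715 = 4×406 + 91
406 = 4×91 + 42
91 = 2×42 + 7
42 = 6×7 + 0
gcd(406, 1715) = 7.
Back-substituting:
7 = 91 − 2·42
7 = −2·406 + 9·91
7 = 9·1715 − 38·406
So 7 = (9)·1715 + (-38)·406.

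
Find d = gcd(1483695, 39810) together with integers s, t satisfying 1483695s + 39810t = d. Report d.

Apply Euclid's algorithm to 1483695 and 39810:
1483695 = 37×39810 + 10725
39810 = 3×10725 + 7635
10725 = 1×7635 + 3090
7635 = 2×3090 + 1455
3090 = 2×1455 + 180
1455 = 8×180 + 15
180 = 12×15 + 0
gcd(1483695, 39810) = 15.
Working backward:
15 = 1455 − 8·180
15 = −8·3090 + 17·1455
15 = 17·7635 − 42·3090
15 = −42·10725 + 59·7635
15 = 59·39810 − 219·10725
15 = −219·1483695 + 8162·39810
So 15 = (-219)·1483695 + (8162)·39810.

15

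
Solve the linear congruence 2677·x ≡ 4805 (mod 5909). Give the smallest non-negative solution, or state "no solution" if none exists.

4827

First find gcd(2677, 5909):
5909 = 2×2677 + 555
2677 = 4×555 + 457
555 = 1×457 + 98
457 = 4×98 + 65
98 = 1×65 + 33
65 = 1×33 + 32
33 = 1×32 + 1
32 = 32×1 + 0
gcd = 1, so a unique solution mod 5909 exists.
Back-substitute for the Bézout coefficients:
1 = 33 − 32
1 = −65 + 2·33
1 = 2·98 − 3·65
1 = −3·457 + 14·98
1 = 14·555 − 17·457
1 = −17·2677 + 82·555
1 = 82·5909 − 181·2677
So 2677·(-181) ≡ 1 (mod 5909), giving 2677⁻¹ ≡ 5728.
x ≡ 2677⁻¹·4805 ≡ 5728·4805 ≡ 4827 (mod 5909).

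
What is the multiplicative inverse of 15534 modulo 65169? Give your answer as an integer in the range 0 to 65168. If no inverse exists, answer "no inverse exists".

no inverse exists

Euclidean algorithm on 65169, 15534:
65169 = 4·15534 + 3033
15534 = 5·3033 + 369
3033 = 8·369 + 81
369 = 4·81 + 45
81 = 1·45 + 36
45 = 1·36 + 9
36 = 4·9 + 0
gcd(15534, 65169) = 9 ≠ 1, so 15534 has no multiplicative inverse modulo 65169.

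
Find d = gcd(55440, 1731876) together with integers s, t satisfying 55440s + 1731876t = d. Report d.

Euclidean algorithm:
1731876 = 31*55440 + 13236
55440 = 4*13236 + 2496
13236 = 5*2496 + 756
2496 = 3*756 + 228
756 = 3*228 + 72
228 = 3*72 + 12
72 = 6*12 + 0
gcd(55440, 1731876) = 12.
Back-substituting:
12 = 228 − 3·72
12 = −3·756 + 10·228
12 = 10·2496 − 33·756
12 = −33·13236 + 175·2496
12 = 175·55440 − 733·13236
12 = −733·1731876 + 22898·55440
So 12 = (-733)·1731876 + (22898)·55440.

12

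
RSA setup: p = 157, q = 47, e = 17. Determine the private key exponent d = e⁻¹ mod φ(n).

3377

φ(n) = (p−1)(q−1) = 156·46 = 7176.
Need d with 17·d ≡ 1 (mod 7176). Apply the extended Euclidean algorithm:
7176 = 422*17 + 2
17 = 8*2 + 1
2 = 2*1 + 0
Back-substitute:
1 = 17 − 8·2
1 = −8·7176 + 3377·17
So 17·3377 ≡ 1 (mod 7176), hence d = 3377.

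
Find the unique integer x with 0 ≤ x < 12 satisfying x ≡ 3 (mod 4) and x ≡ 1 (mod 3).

Write x = 3 + 4·k. Then 4·k ≡ 1 − 3 ≡ 1 (mod 3).
Need 4⁻¹ mod 3. Extended Euclid on (3, 1):
3 = 3·1 + 0
4⁻¹ ≡ 1 (mod 3), so k ≡ 1·1 ≡ 1 (mod 3).
x = 3 + 4·1 = 7.

7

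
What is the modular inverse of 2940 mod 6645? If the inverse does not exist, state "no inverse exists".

Euclidean algorithm on 6645, 2940:
6645 = 2×2940 + 765
2940 = 3×765 + 645
765 = 1×645 + 120
645 = 5×120 + 45
120 = 2×45 + 30
45 = 1×30 + 15
30 = 2×15 + 0
The gcd is 15, not 1, hence no inverse exists.

no inverse exists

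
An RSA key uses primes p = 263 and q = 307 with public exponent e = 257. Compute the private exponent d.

φ(n) = (p−1)(q−1) = 262·306 = 80172.
Need d with 257·d ≡ 1 (mod 80172). Apply the extended Euclidean algorithm:
80172 = 311·257 + 245
257 = 1·245 + 12
245 = 20·12 + 5
12 = 2·5 + 2
5 = 2·2 + 1
2 = 2·1 + 0
Back-substitute:
1 = 5 − 2·2
1 = −2·12 + 5·5
1 = 5·245 − 102·12
1 = −102·257 + 107·245
1 = 107·80172 − 33379·257
So 257·(-33379) ≡ 1 (mod 80172), hence d ≡ -33379 ≡ 46793 (mod 80172).

46793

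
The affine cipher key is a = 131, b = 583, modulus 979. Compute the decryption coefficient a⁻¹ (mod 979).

142

gcd(979, 131) by repeated division:
979 = 7·131 + 62
131 = 2·62 + 7
62 = 8·7 + 6
7 = 1·6 + 1
6 = 6·1 + 0
gcd = 1, so the inverse exists. Back-substitute:
1 = 7 − 6
1 = −62 + 9·7
1 = 9·131 − 19·62
1 = −19·979 + 142·131
So 131·142 ≡ 1 (mod 979).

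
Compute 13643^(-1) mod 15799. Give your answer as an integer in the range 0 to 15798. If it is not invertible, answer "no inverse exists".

Compute gcd(13643, 15799):
15799 = 1×13643 + 2156
13643 = 6×2156 + 707
2156 = 3×707 + 35
707 = 20×35 + 7
35 = 5×7 + 0
The gcd is 7, not 1, hence no inverse exists.

no inverse exists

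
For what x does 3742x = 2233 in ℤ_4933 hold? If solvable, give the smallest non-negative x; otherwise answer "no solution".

2388

First find gcd(3742, 4933):
4933 = 1×3742 + 1191
3742 = 3×1191 + 169
1191 = 7×169 + 8
169 = 21×8 + 1
8 = 8×1 + 0
gcd = 1, so a unique solution mod 4933 exists.
Back-substitute for the Bézout coefficients:
1 = 169 − 21·8
1 = −21·1191 + 148·169
1 = 148·3742 − 465·1191
1 = −465·4933 + 613·3742
So 3742·(613) ≡ 1 (mod 4933), giving 3742⁻¹ ≡ 613.
x ≡ 3742⁻¹·2233 ≡ 613·2233 ≡ 2388 (mod 4933).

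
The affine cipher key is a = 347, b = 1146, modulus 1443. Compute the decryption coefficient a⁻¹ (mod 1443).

341

Apply the Euclidean algorithm to 1443 and 347:
1443 = 4*347 + 55
347 = 6*55 + 17
55 = 3*17 + 4
17 = 4*4 + 1
4 = 4*1 + 0
gcd = 1, so the inverse exists. Back-substitute:
1 = 17 − 4·4
1 = −4·55 + 13·17
1 = 13·347 − 82·55
1 = −82·1443 + 341·347
So 347·341 ≡ 1 (mod 1443).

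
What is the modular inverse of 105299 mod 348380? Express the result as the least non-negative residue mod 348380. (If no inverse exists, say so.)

248659

Extended Euclidean algorithm:
348380 = 3·105299 + 32483
105299 = 3·32483 + 7850
32483 = 4·7850 + 1083
7850 = 7·1083 + 269
1083 = 4·269 + 7
269 = 38·7 + 3
7 = 2·3 + 1
3 = 3·1 + 0
Since gcd(105299, 348380) = 1, back-substitute to write 1 as a combination:
1 = 7 − 2·3
1 = −2·269 + 77·7
1 = 77·1083 − 310·269
1 = −310·7850 + 2247·1083
1 = 2247·32483 − 9298·7850
1 = −9298·105299 + 30141·32483
1 = 30141·348380 − 99721·105299
So 105299·(-99721) ≡ 1 (mod 348380), and -99721 ≡ 248659 (mod 348380).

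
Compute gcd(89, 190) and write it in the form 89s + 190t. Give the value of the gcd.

Euclidean algorithm:
190 = 2·89 + 12
89 = 7·12 + 5
12 = 2·5 + 2
5 = 2·2 + 1
2 = 2·1 + 0
gcd(89, 190) = 1.
Express as a combination:
1 = 5 − 2·2
1 = −2·12 + 5·5
1 = 5·89 − 37·12
1 = −37·190 + 79·89
So 1 = (-37)·190 + (79)·89.

1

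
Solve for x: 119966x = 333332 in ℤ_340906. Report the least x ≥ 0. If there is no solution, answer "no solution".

130908

First find gcd(119966, 340906):
340906 = 2*119966 + 100974
119966 = 1*100974 + 18992
100974 = 5*18992 + 6014
18992 = 3*6014 + 950
6014 = 6*950 + 314
950 = 3*314 + 8
314 = 39*8 + 2
8 = 4*2 + 0
gcd = 2 and 2 | 333332, so solutions exist. Divide through by 2: 59983x ≡ 166666 (mod 170453).
Now find 59983⁻¹ mod 170453:
170453 = 2×59983 + 50487
59983 = 1×50487 + 9496
50487 = 5×9496 + 3007
9496 = 3×3007 + 475
3007 = 6×475 + 157
475 = 3×157 + 4
157 = 39×4 + 1
4 = 4×1 + 0
Back-substitute:
1 = 157 − 39·4
1 = −39·475 + 118·157
1 = 118·3007 − 747·475
1 = −747·9496 + 2359·3007
1 = 2359·50487 − 12542·9496
1 = −12542·59983 + 14901·50487
1 = 14901·170453 − 42344·59983
So 59983·(-42344) ≡ 1 (mod 170453), i.e. 59983⁻¹ ≡ 128109.
Then x ≡ 128109·166666 ≡ 130908 (mod 170453); the smallest non-negative solution is x = 130908.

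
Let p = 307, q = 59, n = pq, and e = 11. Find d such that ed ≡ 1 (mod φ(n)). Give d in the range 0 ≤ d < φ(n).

φ(n) = (p−1)(q−1) = 306·58 = 17748.
Need d with 11·d ≡ 1 (mod 17748). Apply the extended Euclidean algorithm:
17748 = 1613·11 + 5
11 = 2·5 + 1
5 = 5·1 + 0
Back-substitute:
1 = 11 − 2·5
1 = −2·17748 + 3227·11
So 11·3227 ≡ 1 (mod 17748), hence d = 3227.

3227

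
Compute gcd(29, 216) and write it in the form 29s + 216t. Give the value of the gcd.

1

Apply Euclid's algorithm to 216 and 29:
216 = 7·29 + 13
29 = 2·13 + 3
13 = 4·3 + 1
3 = 3·1 + 0
gcd(29, 216) = 1.
Express as a combination:
1 = 13 − 4·3
1 = −4·29 + 9·13
1 = 9·216 − 67·29
So 1 = (9)·216 + (-67)·29.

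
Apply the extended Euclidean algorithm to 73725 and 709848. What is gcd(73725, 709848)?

Euclidean algorithm:
709848 = 9×73725 + 46323
73725 = 1×46323 + 27402
46323 = 1×27402 + 18921
27402 = 1×18921 + 8481
18921 = 2×8481 + 1959
8481 = 4×1959 + 645
1959 = 3×645 + 24
645 = 26×24 + 21
24 = 1×21 + 3
21 = 7×3 + 0
gcd(73725, 709848) = 3.
Back-substituting:
3 = 24 − 21
3 = −645 + 27·24
3 = 27·1959 − 82·645
3 = −82·8481 + 355·1959
3 = 355·18921 − 792·8481
3 = −792·27402 + 1147·18921
3 = 1147·46323 − 1939·27402
3 = −1939·73725 + 3086·46323
3 = 3086·709848 − 29713·73725
So 3 = (3086)·709848 + (-29713)·73725.

3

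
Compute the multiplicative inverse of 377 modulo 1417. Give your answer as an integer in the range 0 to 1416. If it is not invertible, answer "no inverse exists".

no inverse exists

Compute gcd(377, 1417):
1417 = 3*377 + 286
377 = 1*286 + 91
286 = 3*91 + 13
91 = 7*13 + 0
gcd(377, 1417) = 13 ≠ 1, so 377 has no multiplicative inverse modulo 1417.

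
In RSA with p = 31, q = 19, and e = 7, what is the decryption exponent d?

φ(n) = (p−1)(q−1) = 30·18 = 540.
Need d with 7·d ≡ 1 (mod 540). Apply the extended Euclidean algorithm:
540 = 77*7 + 1
7 = 7*1 + 0
Back-substitute:
1 = 540 − 77·7
So 7·(-77) ≡ 1 (mod 540), hence d ≡ -77 ≡ 463 (mod 540).

463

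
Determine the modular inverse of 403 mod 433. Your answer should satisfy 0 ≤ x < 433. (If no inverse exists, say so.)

gcd(433, 403) by repeated division:
433 = 1·403 + 30
403 = 13·30 + 13
30 = 2·13 + 4
13 = 3·4 + 1
4 = 4·1 + 0
gcd = 1, so the inverse exists. Back-substitute:
1 = 13 − 3·4
1 = −3·30 + 7·13
1 = 7·403 − 94·30
1 = −94·433 + 101·403
So 403·101 ≡ 1 (mod 433).

101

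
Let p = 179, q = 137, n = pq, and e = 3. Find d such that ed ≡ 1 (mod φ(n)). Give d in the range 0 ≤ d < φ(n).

16139

φ(n) = (p−1)(q−1) = 178·136 = 24208.
Need d with 3·d ≡ 1 (mod 24208). Apply the extended Euclidean algorithm:
24208 = 8069·3 + 1
3 = 3·1 + 0
Back-substitute:
1 = 24208 − 8069·3
So 3·(-8069) ≡ 1 (mod 24208), hence d ≡ -8069 ≡ 16139 (mod 24208).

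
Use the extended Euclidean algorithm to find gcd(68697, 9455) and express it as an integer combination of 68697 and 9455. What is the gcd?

Euclidean algorithm:
68697 = 7·9455 + 2512
9455 = 3·2512 + 1919
2512 = 1·1919 + 593
1919 = 3·593 + 140
593 = 4·140 + 33
140 = 4·33 + 8
33 = 4·8 + 1
8 = 8·1 + 0
gcd(68697, 9455) = 1.
Express as a combination:
1 = 33 − 4·8
1 = −4·140 + 17·33
1 = 17·593 − 72·140
1 = −72·1919 + 233·593
1 = 233·2512 − 305·1919
1 = −305·9455 + 1148·2512
1 = 1148·68697 − 8341·9455
So 1 = (1148)·68697 + (-8341)·9455.

1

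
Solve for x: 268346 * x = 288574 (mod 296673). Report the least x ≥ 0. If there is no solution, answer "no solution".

4598

First find gcd(268346, 296673):
296673 = 1·268346 + 28327
268346 = 9·28327 + 13403
28327 = 2·13403 + 1521
13403 = 8·1521 + 1235
1521 = 1·1235 + 286
1235 = 4·286 + 91
286 = 3·91 + 13
91 = 7·13 + 0
gcd = 13 and 13 | 288574, so solutions exist. Divide through by 13: 20642x ≡ 22198 (mod 22821).
Now find 20642⁻¹ mod 22821:
22821 = 1×20642 + 2179
20642 = 9×2179 + 1031
2179 = 2×1031 + 117
1031 = 8×117 + 95
117 = 1×95 + 22
95 = 4×22 + 7
22 = 3×7 + 1
7 = 7×1 + 0
Back-substitute:
1 = 22 − 3·7
1 = −3·95 + 13·22
1 = 13·117 − 16·95
1 = −16·1031 + 141·117
1 = 141·2179 − 298·1031
1 = −298·20642 + 2823·2179
1 = 2823·22821 − 3121·20642
So 20642·(-3121) ≡ 1 (mod 22821), i.e. 20642⁻¹ ≡ 19700.
Then x ≡ 19700·22198 ≡ 4598 (mod 22821); the smallest non-negative solution is x = 4598.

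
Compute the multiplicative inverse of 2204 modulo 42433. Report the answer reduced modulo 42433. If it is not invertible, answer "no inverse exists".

8837

Extended Euclidean algorithm:
42433 = 19*2204 + 557
2204 = 3*557 + 533
557 = 1*533 + 24
533 = 22*24 + 5
24 = 4*5 + 4
5 = 1*4 + 1
4 = 4*1 + 0
gcd = 1, so the inverse exists. Back-substitute:
1 = 5 − 4
1 = −24 + 5·5
1 = 5·533 − 111·24
1 = −111·557 + 116·533
1 = 116·2204 − 459·557
1 = −459·42433 + 8837·2204
So 2204·8837 ≡ 1 (mod 42433).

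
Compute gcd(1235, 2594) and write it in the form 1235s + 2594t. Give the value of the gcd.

Repeated division:
2594 = 2·1235 + 124
1235 = 9·124 + 119
124 = 1·119 + 5
119 = 23·5 + 4
5 = 1·4 + 1
4 = 4·1 + 0
gcd(1235, 2594) = 1.
Working backward:
1 = 5 − 4
1 = −119 + 24·5
1 = 24·124 − 25·119
1 = −25·1235 + 249·124
1 = 249·2594 − 523·1235
So 1 = (249)·2594 + (-523)·1235.

1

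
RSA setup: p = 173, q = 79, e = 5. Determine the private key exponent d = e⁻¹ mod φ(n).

φ(n) = (p−1)(q−1) = 172·78 = 13416.
Need d with 5·d ≡ 1 (mod 13416). Apply the extended Euclidean algorithm:
13416 = 2683×5 + 1
5 = 5×1 + 0
Back-substitute:
1 = 13416 − 2683·5
So 5·(-2683) ≡ 1 (mod 13416), hence d ≡ -2683 ≡ 10733 (mod 13416).

10733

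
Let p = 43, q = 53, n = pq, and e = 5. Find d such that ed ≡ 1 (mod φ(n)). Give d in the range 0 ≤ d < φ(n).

437

φ(n) = (p−1)(q−1) = 42·52 = 2184.
Need d with 5·d ≡ 1 (mod 2184). Apply the extended Euclidean algorithm:
2184 = 436*5 + 4
5 = 1*4 + 1
4 = 4*1 + 0
Back-substitute:
1 = 5 − 4
1 = −2184 + 437·5
So 5·437 ≡ 1 (mod 2184), hence d = 437.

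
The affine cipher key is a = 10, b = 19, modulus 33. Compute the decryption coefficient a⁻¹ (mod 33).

10

gcd(33, 10) by repeated division:
33 = 3·10 + 3
10 = 3·3 + 1
3 = 3·1 + 0
The gcd is 1. Working backward:
1 = 10 − 3·3
1 = −3·33 + 10·10
So 10·10 ≡ 1 (mod 33).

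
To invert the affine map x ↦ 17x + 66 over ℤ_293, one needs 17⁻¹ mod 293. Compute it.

69

Apply the Euclidean algorithm to 293 and 17:
293 = 17·17 + 4
17 = 4·4 + 1
4 = 4·1 + 0
Since gcd(17, 293) = 1, back-substitute to write 1 as a combination:
1 = 17 − 4·4
1 = −4·293 + 69·17
So 17·69 ≡ 1 (mod 293).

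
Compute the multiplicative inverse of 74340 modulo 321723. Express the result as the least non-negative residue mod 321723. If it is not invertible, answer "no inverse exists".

Euclidean algorithm on 321723, 74340:
321723 = 4·74340 + 24363
74340 = 3·24363 + 1251
24363 = 19·1251 + 594
1251 = 2·594 + 63
594 = 9·63 + 27
63 = 2·27 + 9
27 = 3·9 + 0
The gcd is 9, not 1, hence no inverse exists.

no inverse exists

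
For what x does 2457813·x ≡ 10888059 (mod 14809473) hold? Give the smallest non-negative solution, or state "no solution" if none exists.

3969679

First find gcd(2457813, 14809473):
14809473 = 6·2457813 + 62595
2457813 = 39·62595 + 16608
62595 = 3·16608 + 12771
16608 = 1·12771 + 3837
12771 = 3·3837 + 1260
3837 = 3·1260 + 57
1260 = 22·57 + 6
57 = 9·6 + 3
6 = 2·3 + 0
gcd = 3 and 3 | 10888059, so solutions exist. Divide through by 3: 819271x ≡ 3629353 (mod 4936491).
Now find 819271⁻¹ mod 4936491:
4936491 = 6×819271 + 20865
819271 = 39×20865 + 5536
20865 = 3×5536 + 4257
5536 = 1×4257 + 1279
4257 = 3×1279 + 420
1279 = 3×420 + 19
420 = 22×19 + 2
19 = 9×2 + 1
2 = 2×1 + 0
Back-substitute:
1 = 19 − 9·2
1 = −9·420 + 199·19
1 = 199·1279 − 606·420
1 = −606·4257 + 2017·1279
1 = 2017·5536 − 2623·4257
1 = −2623·20865 + 9886·5536
1 = 9886·819271 − 388177·20865
1 = −388177·4936491 + 2338948·819271
So 819271⁻¹ ≡ 2338948 (mod 4936491).
Then x ≡ 2338948·3629353 ≡ 3969679 (mod 4936491); the smallest non-negative solution is x = 3969679.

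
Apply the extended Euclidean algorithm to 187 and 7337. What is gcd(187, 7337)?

Repeated division:
7337 = 39*187 + 44
187 = 4*44 + 11
44 = 4*11 + 0
gcd(187, 7337) = 11.
Express as a combination:
11 = 187 − 4·44
11 = −4·7337 + 157·187
So 11 = (-4)·7337 + (157)·187.

11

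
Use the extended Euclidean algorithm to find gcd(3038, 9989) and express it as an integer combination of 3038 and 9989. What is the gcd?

Euclidean algorithm:
9989 = 3×3038 + 875
3038 = 3×875 + 413
875 = 2×413 + 49
413 = 8×49 + 21
49 = 2×21 + 7
21 = 3×7 + 0
gcd(3038, 9989) = 7.
Express as a combination:
7 = 49 − 2·21
7 = −2·413 + 17·49
7 = 17·875 − 36·413
7 = −36·3038 + 125·875
7 = 125·9989 − 411·3038
So 7 = (125)·9989 + (-411)·3038.

7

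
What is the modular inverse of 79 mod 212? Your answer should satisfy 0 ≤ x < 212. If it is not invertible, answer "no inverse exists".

Extended Euclidean algorithm:
212 = 2·79 + 54
79 = 1·54 + 25
54 = 2·25 + 4
25 = 6·4 + 1
4 = 4·1 + 0
gcd = 1, so the inverse exists. Back-substitute:
1 = 25 − 6·4
1 = −6·54 + 13·25
1 = 13·79 − 19·54
1 = −19·212 + 51·79
So 79·51 ≡ 1 (mod 212).

51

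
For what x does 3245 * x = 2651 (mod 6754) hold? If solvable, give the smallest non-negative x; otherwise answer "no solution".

First find gcd(3245, 6754):
6754 = 2*3245 + 264
3245 = 12*264 + 77
264 = 3*77 + 33
77 = 2*33 + 11
33 = 3*11 + 0
gcd = 11 and 11 | 2651, so solutions exist. Divide through by 11: 295x ≡ 241 (mod 614).
Now find 295⁻¹ mod 614:
614 = 2×295 + 24
295 = 12×24 + 7
24 = 3×7 + 3
7 = 2×3 + 1
3 = 3×1 + 0
Back-substitute:
1 = 7 − 2·3
1 = −2·24 + 7·7
1 = 7·295 − 86·24
1 = −86·614 + 179·295
So 295⁻¹ ≡ 179 (mod 614).
Then x ≡ 179·241 ≡ 159 (mod 614); the smallest non-negative solution is x = 159.

159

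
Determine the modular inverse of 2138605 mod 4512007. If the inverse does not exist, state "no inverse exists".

1394301

Extended Euclidean algorithm:
4512007 = 2*2138605 + 234797
2138605 = 9*234797 + 25432
234797 = 9*25432 + 5909
25432 = 4*5909 + 1796
5909 = 3*1796 + 521
1796 = 3*521 + 233
521 = 2*233 + 55
233 = 4*55 + 13
55 = 4*13 + 3
13 = 4*3 + 1
3 = 3*1 + 0
Since gcd(2138605, 4512007) = 1, back-substitute to write 1 as a combination:
1 = 13 − 4·3
1 = −4·55 + 17·13
1 = 17·233 − 72·55
1 = −72·521 + 161·233
1 = 161·1796 − 555·521
1 = −555·5909 + 1826·1796
1 = 1826·25432 − 7859·5909
1 = −7859·234797 + 72557·25432
1 = 72557·2138605 − 660872·234797
1 = −660872·4512007 + 1394301·2138605
So 2138605·1394301 ≡ 1 (mod 4512007).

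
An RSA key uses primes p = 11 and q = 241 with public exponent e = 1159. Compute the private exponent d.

φ(n) = (p−1)(q−1) = 10·240 = 2400.
Need d with 1159·d ≡ 1 (mod 2400). Apply the extended Euclidean algorithm:
2400 = 2×1159 + 82
1159 = 14×82 + 11
82 = 7×11 + 5
11 = 2×5 + 1
5 = 5×1 + 0
Back-substitute:
1 = 11 − 2·5
1 = −2·82 + 15·11
1 = 15·1159 − 212·82
1 = −212·2400 + 439·1159
So 1159·439 ≡ 1 (mod 2400), hence d = 439.

439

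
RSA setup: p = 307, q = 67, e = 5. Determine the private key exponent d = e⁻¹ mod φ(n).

16157

φ(n) = (p−1)(q−1) = 306·66 = 20196.
Need d with 5·d ≡ 1 (mod 20196). Apply the extended Euclidean algorithm:
20196 = 4039*5 + 1
5 = 5*1 + 0
Back-substitute:
1 = 20196 − 4039·5
So 5·(-4039) ≡ 1 (mod 20196), hence d ≡ -4039 ≡ 16157 (mod 20196).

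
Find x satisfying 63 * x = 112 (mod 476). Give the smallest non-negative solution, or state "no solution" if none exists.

First find gcd(63, 476):
476 = 7·63 + 35
63 = 1·35 + 28
35 = 1·28 + 7
28 = 4·7 + 0
gcd = 7 and 7 | 112, so solutions exist. Divide through by 7: 9x ≡ 16 (mod 68).
Now find 9⁻¹ mod 68:
68 = 7·9 + 5
9 = 1·5 + 4
5 = 1·4 + 1
4 = 4·1 + 0
Back-substitute:
1 = 5 − 4
1 = −9 + 2·5
1 = 2·68 − 15·9
So 9·(-15) ≡ 1 (mod 68), i.e. 9⁻¹ ≡ 53.
Then x ≡ 53·16 ≡ 32 (mod 68); the smallest non-negative solution is x = 32.

32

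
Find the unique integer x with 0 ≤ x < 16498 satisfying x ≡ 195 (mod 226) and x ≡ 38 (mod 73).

Write x = 195 + 226·k. Then 226·k ≡ 38 − 195 ≡ 62 (mod 73).
Need 226⁻¹ mod 73. Extended Euclid on (73, 7):
73 = 10*7 + 3
7 = 2*3 + 1
3 = 3*1 + 0
Back-substitute:
1 = 7 − 2·3
1 = −2·73 + 21·7
226⁻¹ ≡ 21 (mod 73), so k ≡ 21·62 ≡ 61 (mod 73).
x = 195 + 226·61 = 13981.

13981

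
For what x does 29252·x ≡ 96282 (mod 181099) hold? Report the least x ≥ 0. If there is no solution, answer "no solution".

First find gcd(29252, 181099):
181099 = 6*29252 + 5587
29252 = 5*5587 + 1317
5587 = 4*1317 + 319
1317 = 4*319 + 41
319 = 7*41 + 32
41 = 1*32 + 9
32 = 3*9 + 5
9 = 1*5 + 4
5 = 1*4 + 1
4 = 4*1 + 0
gcd = 1, so a unique solution mod 181099 exists.
Back-substitute for the Bézout coefficients:
1 = 5 − 4
1 = −9 + 2·5
1 = 2·32 − 7·9
1 = −7·41 + 9·32
1 = 9·319 − 70·41
1 = −70·1317 + 289·319
1 = 289·5587 − 1226·1317
1 = −1226·29252 + 6419·5587
1 = 6419·181099 − 39740·29252
So 29252·(-39740) ≡ 1 (mod 181099), giving 29252⁻¹ ≡ 141359.
x ≡ 29252⁻¹·96282 ≡ 141359·96282 ≡ 12992 (mod 181099).

12992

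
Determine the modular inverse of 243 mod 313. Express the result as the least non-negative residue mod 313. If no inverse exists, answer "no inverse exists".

76

Extended Euclidean algorithm:
313 = 1·243 + 70
243 = 3·70 + 33
70 = 2·33 + 4
33 = 8·4 + 1
4 = 4·1 + 0
gcd = 1, so the inverse exists. Back-substitute:
1 = 33 − 8·4
1 = −8·70 + 17·33
1 = 17·243 − 59·70
1 = −59·313 + 76·243
So 243·76 ≡ 1 (mod 313).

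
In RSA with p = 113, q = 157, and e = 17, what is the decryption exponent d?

13361

φ(n) = (p−1)(q−1) = 112·156 = 17472.
Need d with 17·d ≡ 1 (mod 17472). Apply the extended Euclidean algorithm:
17472 = 1027×17 + 13
17 = 1×13 + 4
13 = 3×4 + 1
4 = 4×1 + 0
Back-substitute:
1 = 13 − 3·4
1 = −3·17 + 4·13
1 = 4·17472 − 4111·17
So 17·(-4111) ≡ 1 (mod 17472), hence d ≡ -4111 ≡ 13361 (mod 17472).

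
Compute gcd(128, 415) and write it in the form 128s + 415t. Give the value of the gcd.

1

Apply Euclid's algorithm to 415 and 128:
415 = 3*128 + 31
128 = 4*31 + 4
31 = 7*4 + 3
4 = 1*3 + 1
3 = 3*1 + 0
gcd(128, 415) = 1.
Back-substituting:
1 = 4 − 3
1 = −31 + 8·4
1 = 8·128 − 33·31
1 = −33·415 + 107·128
So 1 = (-33)·415 + (107)·128.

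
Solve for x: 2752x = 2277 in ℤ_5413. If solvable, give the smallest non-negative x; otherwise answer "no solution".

2013

First find gcd(2752, 5413):
5413 = 1·2752 + 2661
2752 = 1·2661 + 91
2661 = 29·91 + 22
91 = 4·22 + 3
22 = 7·3 + 1
3 = 3·1 + 0
gcd = 1, so a unique solution mod 5413 exists.
Back-substitute for the Bézout coefficients:
1 = 22 − 7·3
1 = −7·91 + 29·22
1 = 29·2661 − 848·91
1 = −848·2752 + 877·2661
1 = 877·5413 − 1725·2752
So 2752·(-1725) ≡ 1 (mod 5413), giving 2752⁻¹ ≡ 3688.
x ≡ 2752⁻¹·2277 ≡ 3688·2277 ≡ 2013 (mod 5413).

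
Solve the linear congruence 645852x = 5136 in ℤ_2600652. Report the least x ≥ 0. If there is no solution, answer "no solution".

First find gcd(645852, 2600652):
2600652 = 4*645852 + 17244
645852 = 37*17244 + 7824
17244 = 2*7824 + 1596
7824 = 4*1596 + 1440
1596 = 1*1440 + 156
1440 = 9*156 + 36
156 = 4*36 + 12
36 = 3*12 + 0
gcd = 12 and 12 | 5136, so solutions exist. Divide through by 12: 53821x ≡ 428 (mod 216721).
Now find 53821⁻¹ mod 216721:
216721 = 4×53821 + 1437
53821 = 37×1437 + 652
1437 = 2×652 + 133
652 = 4×133 + 120
133 = 1×120 + 13
120 = 9×13 + 3
13 = 4×3 + 1
3 = 3×1 + 0
Back-substitute:
1 = 13 − 4·3
1 = −4·120 + 37·13
1 = 37·133 − 41·120
1 = −41·652 + 201·133
1 = 201·1437 − 443·652
1 = −443·53821 + 16592·1437
1 = 16592·216721 − 66811·53821
So 53821·(-66811) ≡ 1 (mod 216721), i.e. 53821⁻¹ ≡ 149910.
Then x ≡ 149910·428 ≡ 12064 (mod 216721); the smallest non-negative solution is x = 12064.

12064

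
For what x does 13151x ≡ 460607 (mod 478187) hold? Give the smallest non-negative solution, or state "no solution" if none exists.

First find gcd(13151, 478187):
478187 = 36·13151 + 4751
13151 = 2·4751 + 3649
4751 = 1·3649 + 1102
3649 = 3·1102 + 343
1102 = 3·343 + 73
343 = 4·73 + 51
73 = 1·51 + 22
51 = 2·22 + 7
22 = 3·7 + 1
7 = 7·1 + 0
gcd = 1, so a unique solution mod 478187 exists.
Back-substitute for the Bézout coefficients:
1 = 22 − 3·7
1 = −3·51 + 7·22
1 = 7·73 − 10·51
1 = −10·343 + 47·73
1 = 47·1102 − 151·343
1 = −151·3649 + 500·1102
1 = 500·4751 − 651·3649
1 = −651·13151 + 1802·4751
1 = 1802·478187 − 65523·13151
So 13151·(-65523) ≡ 1 (mod 478187), giving 13151⁻¹ ≡ 412664.
x ≡ 13151⁻¹·460607 ≡ 412664·460607 ≡ 420044 (mod 478187).

420044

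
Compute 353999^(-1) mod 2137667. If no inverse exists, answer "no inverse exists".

Extended Euclidean algorithm:
2137667 = 6×353999 + 13673
353999 = 25×13673 + 12174
13673 = 1×12174 + 1499
12174 = 8×1499 + 182
1499 = 8×182 + 43
182 = 4×43 + 10
43 = 4×10 + 3
10 = 3×3 + 1
3 = 3×1 + 0
gcd = 1, so the inverse exists. Back-substitute:
1 = 10 − 3·3
1 = −3·43 + 13·10
1 = 13·182 − 55·43
1 = −55·1499 + 453·182
1 = 453·12174 − 3679·1499
1 = −3679·13673 + 4132·12174
1 = 4132·353999 − 106979·13673
1 = −106979·2137667 + 646006·353999
So 353999·646006 ≡ 1 (mod 2137667).

646006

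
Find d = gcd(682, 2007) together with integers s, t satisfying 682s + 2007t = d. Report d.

Apply Euclid's algorithm to 2007 and 682:
2007 = 2·682 + 643
682 = 1·643 + 39
643 = 16·39 + 19
39 = 2·19 + 1
19 = 19·1 + 0
gcd(682, 2007) = 1.
Express as a combination:
1 = 39 − 2·19
1 = −2·643 + 33·39
1 = 33·682 − 35·643
1 = −35·2007 + 103·682
So 1 = (-35)·2007 + (103)·682.

1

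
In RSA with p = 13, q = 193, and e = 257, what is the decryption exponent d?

1793

φ(n) = (p−1)(q−1) = 12·192 = 2304.
Need d with 257·d ≡ 1 (mod 2304). Apply the extended Euclidean algorithm:
2304 = 8×257 + 248
257 = 1×248 + 9
248 = 27×9 + 5
9 = 1×5 + 4
5 = 1×4 + 1
4 = 4×1 + 0
Back-substitute:
1 = 5 − 4
1 = −9 + 2·5
1 = 2·248 − 55·9
1 = −55·257 + 57·248
1 = 57·2304 − 511·257
So 257·(-511) ≡ 1 (mod 2304), hence d ≡ -511 ≡ 1793 (mod 2304).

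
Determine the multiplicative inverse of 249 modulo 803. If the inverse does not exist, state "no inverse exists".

Apply the Euclidean algorithm to 803 and 249:
803 = 3×249 + 56
249 = 4×56 + 25
56 = 2×25 + 6
25 = 4×6 + 1
6 = 6×1 + 0
Since gcd(249, 803) = 1, back-substitute to write 1 as a combination:
1 = 25 − 4·6
1 = −4·56 + 9·25
1 = 9·249 − 40·56
1 = −40·803 + 129·249
So 249·129 ≡ 1 (mod 803).

129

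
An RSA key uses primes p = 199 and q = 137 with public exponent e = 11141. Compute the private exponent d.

φ(n) = (p−1)(q−1) = 198·136 = 26928.
Need d with 11141·d ≡ 1 (mod 26928). Apply the extended Euclidean algorithm:
26928 = 2*11141 + 4646
11141 = 2*4646 + 1849
4646 = 2*1849 + 948
1849 = 1*948 + 901
948 = 1*901 + 47
901 = 19*47 + 8
47 = 5*8 + 7
8 = 1*7 + 1
7 = 7*1 + 0
Back-substitute:
1 = 8 − 7
1 = −47 + 6·8
1 = 6·901 − 115·47
1 = −115·948 + 121·901
1 = 121·1849 − 236·948
1 = −236·4646 + 593·1849
1 = 593·11141 − 1422·4646
1 = −1422·26928 + 3437·11141
So 11141·3437 ≡ 1 (mod 26928), hence d = 3437.

3437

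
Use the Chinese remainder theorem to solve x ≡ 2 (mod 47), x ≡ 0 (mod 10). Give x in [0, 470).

Write x = 2 + 47·k. Then 47·k ≡ 0 − 2 ≡ 8 (mod 10).
Need 47⁻¹ mod 10. Extended Euclid on (10, 7):
10 = 1·7 + 3
7 = 2·3 + 1
3 = 3·1 + 0
Back-substitute:
1 = 7 − 2·3
1 = −2·10 + 3·7
47⁻¹ ≡ 3 (mod 10), so k ≡ 3·8 ≡ 4 (mod 10).
x = 2 + 47·4 = 190.

190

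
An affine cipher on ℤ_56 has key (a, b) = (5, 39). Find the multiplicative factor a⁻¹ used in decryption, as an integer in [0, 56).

45

gcd(56, 5) by repeated division:
56 = 11·5 + 1
5 = 5·1 + 0
The gcd is 1. Working backward:
1 = 56 − 11·5
Thus 5·(-11) ≡ 1 (mod 56); reducing, -11 mod 56 = 45.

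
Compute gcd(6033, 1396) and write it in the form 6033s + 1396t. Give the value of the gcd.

1

Euclidean algorithm:
6033 = 4×1396 + 449
1396 = 3×449 + 49
449 = 9×49 + 8
49 = 6×8 + 1
8 = 8×1 + 0
gcd(6033, 1396) = 1.
Express as a combination:
1 = 49 − 6·8
1 = −6·449 + 55·49
1 = 55·1396 − 171·449
1 = −171·6033 + 739·1396
So 1 = (-171)·6033 + (739)·1396.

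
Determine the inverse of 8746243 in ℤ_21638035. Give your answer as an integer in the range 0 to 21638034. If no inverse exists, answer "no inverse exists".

Extended Euclidean algorithm:
21638035 = 2·8746243 + 4145549
8746243 = 2·4145549 + 455145
4145549 = 9·455145 + 49244
455145 = 9·49244 + 11949
49244 = 4·11949 + 1448
11949 = 8·1448 + 365
1448 = 3·365 + 353
365 = 1·353 + 12
353 = 29·12 + 5
12 = 2·5 + 2
5 = 2·2 + 1
2 = 2·1 + 0
The gcd is 1. Working backward:
1 = 5 − 2·2
1 = −2·12 + 5·5
1 = 5·353 − 147·12
1 = −147·365 + 152·353
1 = 152·1448 − 603·365
1 = −603·11949 + 4976·1448
1 = 4976·49244 − 20507·11949
1 = −20507·455145 + 189539·49244
1 = 189539·4145549 − 1726358·455145
1 = −1726358·8746243 + 3642255·4145549
1 = 3642255·21638035 − 9010868·8746243
Hence 8746243⁻¹ ≡ -9010868 ≡ 12627167 (mod 21638035).

12627167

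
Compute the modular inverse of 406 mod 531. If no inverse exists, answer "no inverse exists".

514

Run Euclid on (531, 406):
531 = 1·406 + 125
406 = 3·125 + 31
125 = 4·31 + 1
31 = 31·1 + 0
Since gcd(406, 531) = 1, back-substitute to write 1 as a combination:
1 = 125 − 4·31
1 = −4·406 + 13·125
1 = 13·531 − 17·406
So 406·(-17) ≡ 1 (mod 531), and -17 ≡ 514 (mod 531).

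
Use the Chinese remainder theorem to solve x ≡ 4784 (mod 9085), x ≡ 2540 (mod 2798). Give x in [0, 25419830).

2403224

Write x = 4784 + 9085·k. Then 9085·k ≡ 2540 − 4784 ≡ 554 (mod 2798).
Need 9085⁻¹ mod 2798. Extended Euclid on (2798, 691):
2798 = 4*691 + 34
691 = 20*34 + 11
34 = 3*11 + 1
11 = 11*1 + 0
Back-substitute:
1 = 34 − 3·11
1 = −3·691 + 61·34
1 = 61·2798 − 247·691
9085⁻¹ ≡ 2551 (mod 2798), so k ≡ 2551·554 ≡ 264 (mod 2798).
x = 4784 + 9085·264 = 2403224.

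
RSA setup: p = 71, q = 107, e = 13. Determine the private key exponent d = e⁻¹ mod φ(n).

5137

φ(n) = (p−1)(q−1) = 70·106 = 7420.
Need d with 13·d ≡ 1 (mod 7420). Apply the extended Euclidean algorithm:
7420 = 570·13 + 10
13 = 1·10 + 3
10 = 3·3 + 1
3 = 3·1 + 0
Back-substitute:
1 = 10 − 3·3
1 = −3·13 + 4·10
1 = 4·7420 − 2283·13
So 13·(-2283) ≡ 1 (mod 7420), hence d ≡ -2283 ≡ 5137 (mod 7420).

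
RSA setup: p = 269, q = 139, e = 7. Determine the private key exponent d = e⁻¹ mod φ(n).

φ(n) = (p−1)(q−1) = 268·138 = 36984.
Need d with 7·d ≡ 1 (mod 36984). Apply the extended Euclidean algorithm:
36984 = 5283×7 + 3
7 = 2×3 + 1
3 = 3×1 + 0
Back-substitute:
1 = 7 − 2·3
1 = −2·36984 + 10567·7
So 7·10567 ≡ 1 (mod 36984), hence d = 10567.

10567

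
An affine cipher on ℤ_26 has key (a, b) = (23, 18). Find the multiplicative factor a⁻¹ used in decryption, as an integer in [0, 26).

Apply the Euclidean algorithm to 26 and 23:
26 = 1·23 + 3
23 = 7·3 + 2
3 = 1·2 + 1
2 = 2·1 + 0
gcd = 1, so the inverse exists. Back-substitute:
1 = 3 − 2
1 = −23 + 8·3
1 = 8·26 − 9·23
Thus 23·(-9) ≡ 1 (mod 26); reducing, -9 mod 26 = 17.

17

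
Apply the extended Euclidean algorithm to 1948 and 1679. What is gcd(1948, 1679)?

Euclidean algorithm:
1948 = 1·1679 + 269
1679 = 6·269 + 65
269 = 4·65 + 9
65 = 7·9 + 2
9 = 4·2 + 1
2 = 2·1 + 0
gcd(1948, 1679) = 1.
Express as a combination:
1 = 9 − 4·2
1 = −4·65 + 29·9
1 = 29·269 − 120·65
1 = −120·1679 + 749·269
1 = 749·1948 − 869·1679
So 1 = (749)·1948 + (-869)·1679.

1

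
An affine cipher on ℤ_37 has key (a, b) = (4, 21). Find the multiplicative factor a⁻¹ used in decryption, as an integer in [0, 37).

Extended Euclidean algorithm:
37 = 9·4 + 1
4 = 4·1 + 0
Since gcd(4, 37) = 1, back-substitute to write 1 as a combination:
1 = 37 − 9·4
Hence 4⁻¹ ≡ -9 ≡ 28 (mod 37).

28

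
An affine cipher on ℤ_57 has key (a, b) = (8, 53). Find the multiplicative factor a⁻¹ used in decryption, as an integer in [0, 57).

50

Apply the Euclidean algorithm to 57 and 8:
57 = 7*8 + 1
8 = 8*1 + 0
gcd = 1, so the inverse exists. Back-substitute:
1 = 57 − 7·8
So 8·(-7) ≡ 1 (mod 57), and -7 ≡ 50 (mod 57).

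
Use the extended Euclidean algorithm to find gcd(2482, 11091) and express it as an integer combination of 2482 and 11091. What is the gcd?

1

Apply Euclid's algorithm to 11091 and 2482:
11091 = 4×2482 + 1163
2482 = 2×1163 + 156
1163 = 7×156 + 71
156 = 2×71 + 14
71 = 5×14 + 1
14 = 14×1 + 0
gcd(2482, 11091) = 1.
Back-substituting:
1 = 71 − 5·14
1 = −5·156 + 11·71
1 = 11·1163 − 82·156
1 = −82·2482 + 175·1163
1 = 175·11091 − 782·2482
So 1 = (175)·11091 + (-782)·2482.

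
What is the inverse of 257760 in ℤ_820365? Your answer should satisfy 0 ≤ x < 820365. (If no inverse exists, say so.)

no inverse exists

Compute gcd(257760, 820365):
820365 = 3×257760 + 47085
257760 = 5×47085 + 22335
47085 = 2×22335 + 2415
22335 = 9×2415 + 600
2415 = 4×600 + 15
600 = 40×15 + 0
Since gcd = 15 > 1, 257760 is not a unit mod 820365.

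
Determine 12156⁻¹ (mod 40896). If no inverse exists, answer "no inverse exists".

Euclidean algorithm on 40896, 12156:
40896 = 3*12156 + 4428
12156 = 2*4428 + 3300
4428 = 1*3300 + 1128
3300 = 2*1128 + 1044
1128 = 1*1044 + 84
1044 = 12*84 + 36
84 = 2*36 + 12
36 = 3*12 + 0
The gcd is 12, not 1, hence no inverse exists.

no inverse exists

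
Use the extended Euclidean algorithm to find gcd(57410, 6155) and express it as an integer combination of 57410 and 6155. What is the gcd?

Euclidean algorithm:
57410 = 9*6155 + 2015
6155 = 3*2015 + 110
2015 = 18*110 + 35
110 = 3*35 + 5
35 = 7*5 + 0
gcd(57410, 6155) = 5.
Express as a combination:
5 = 110 − 3·35
5 = −3·2015 + 55·110
5 = 55·6155 − 168·2015
5 = −168·57410 + 1567·6155
So 5 = (-168)·57410 + (1567)·6155.

5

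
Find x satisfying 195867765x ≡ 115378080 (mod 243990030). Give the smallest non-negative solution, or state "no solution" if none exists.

3975844

First find gcd(195867765, 243990030):
243990030 = 1*195867765 + 48122265
195867765 = 4*48122265 + 3378705
48122265 = 14*3378705 + 820395
3378705 = 4*820395 + 97125
820395 = 8*97125 + 43395
97125 = 2*43395 + 10335
43395 = 4*10335 + 2055
10335 = 5*2055 + 60
2055 = 34*60 + 15
60 = 4*15 + 0
gcd = 15 and 15 | 115378080, so solutions exist. Divide through by 15: 13057851x ≡ 7691872 (mod 16266002).
Now find 13057851⁻¹ mod 16266002:
16266002 = 1×13057851 + 3208151
13057851 = 4×3208151 + 225247
3208151 = 14×225247 + 54693
225247 = 4×54693 + 6475
54693 = 8×6475 + 2893
6475 = 2×2893 + 689
2893 = 4×689 + 137
689 = 5×137 + 4
137 = 34×4 + 1
4 = 4×1 + 0
Back-substitute:
1 = 137 − 34·4
1 = −34·689 + 171·137
1 = 171·2893 − 718·689
1 = −718·6475 + 1607·2893
1 = 1607·54693 − 13574·6475
1 = −13574·225247 + 55903·54693
1 = 55903·3208151 − 796216·225247
1 = −796216·13057851 + 3240767·3208151
1 = 3240767·16266002 − 4036983·13057851
So 13057851·(-4036983) ≡ 1 (mod 16266002), i.e. 13057851⁻¹ ≡ 12229019.
Then x ≡ 12229019·7691872 ≡ 3975844 (mod 16266002); the smallest non-negative solution is x = 3975844.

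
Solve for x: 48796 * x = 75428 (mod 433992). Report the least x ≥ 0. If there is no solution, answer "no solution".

First find gcd(48796, 433992):
433992 = 8·48796 + 43624
48796 = 1·43624 + 5172
43624 = 8·5172 + 2248
5172 = 2·2248 + 676
2248 = 3·676 + 220
676 = 3·220 + 16
220 = 13·16 + 12
16 = 1·12 + 4
12 = 3·4 + 0
gcd = 4 and 4 | 75428, so solutions exist. Divide through by 4: 12199x ≡ 18857 (mod 108498).
Now find 12199⁻¹ mod 108498:
108498 = 8·12199 + 10906
12199 = 1·10906 + 1293
10906 = 8·1293 + 562
1293 = 2·562 + 169
562 = 3·169 + 55
169 = 3·55 + 4
55 = 13·4 + 3
4 = 1·3 + 1
3 = 3·1 + 0
Back-substitute:
1 = 4 − 3
1 = −55 + 14·4
1 = 14·169 − 43·55
1 = −43·562 + 143·169
1 = 143·1293 − 329·562
1 = −329·10906 + 2775·1293
1 = 2775·12199 − 3104·10906
1 = −3104·108498 + 27607·12199
So 12199⁻¹ ≡ 27607 (mod 108498).
Then x ≡ 27607·18857 ≡ 11795 (mod 108498); the smallest non-negative solution is x = 11795.

11795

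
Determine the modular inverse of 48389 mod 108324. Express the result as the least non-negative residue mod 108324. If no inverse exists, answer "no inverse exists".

Extended Euclidean algorithm:
108324 = 2·48389 + 11546
48389 = 4·11546 + 2205
11546 = 5·2205 + 521
2205 = 4·521 + 121
521 = 4·121 + 37
121 = 3·37 + 10
37 = 3·10 + 7
10 = 1·7 + 3
7 = 2·3 + 1
3 = 3·1 + 0
gcd = 1, so the inverse exists. Back-substitute:
1 = 7 − 2·3
1 = −2·10 + 3·7
1 = 3·37 − 11·10
1 = −11·121 + 36·37
1 = 36·521 − 155·121
1 = −155·2205 + 656·521
1 = 656·11546 − 3435·2205
1 = −3435·48389 + 14396·11546
1 = 14396·108324 − 32227·48389
Thus 48389·(-32227) ≡ 1 (mod 108324); reducing, -32227 mod 108324 = 76097.

76097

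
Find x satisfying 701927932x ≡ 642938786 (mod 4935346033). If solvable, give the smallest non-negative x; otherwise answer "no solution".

3742246602

First find gcd(701927932, 4935346033):
4935346033 = 7*701927932 + 21850509
701927932 = 32*21850509 + 2711644
21850509 = 8*2711644 + 157357
2711644 = 17*157357 + 36575
157357 = 4*36575 + 11057
36575 = 3*11057 + 3404
11057 = 3*3404 + 845
3404 = 4*845 + 24
845 = 35*24 + 5
24 = 4*5 + 4
5 = 1*4 + 1
4 = 4*1 + 0
gcd = 1, so a unique solution mod 4935346033 exists.
Back-substitute for the Bézout coefficients:
1 = 5 − 4
1 = −24 + 5·5
1 = 5·845 − 176·24
1 = −176·3404 + 709·845
1 = 709·11057 − 2303·3404
1 = −2303·36575 + 7618·11057
1 = 7618·157357 − 32775·36575
1 = −32775·2711644 + 564793·157357
1 = 564793·21850509 − 4551119·2711644
1 = −4551119·701927932 + 146200601·21850509
1 = 146200601·4935346033 − 1027955326·701927932
So 701927932·(-1027955326) ≡ 1 (mod 4935346033), giving 701927932⁻¹ ≡ 3907390707.
x ≡ 701927932⁻¹·642938786 ≡ 3907390707·642938786 ≡ 3742246602 (mod 4935346033).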